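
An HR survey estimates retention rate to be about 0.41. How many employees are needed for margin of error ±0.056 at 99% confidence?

n = z²p(1-p)/E² = 2.576²×0.41×0.59/0.056² = 511.9 → n = 512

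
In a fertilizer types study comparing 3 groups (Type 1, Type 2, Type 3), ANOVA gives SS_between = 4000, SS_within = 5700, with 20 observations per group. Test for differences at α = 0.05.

df_between = 2, df_within = 57. F = MS_between/MS_within = 2000.0/100.0 = 20.0. F_crit ≈ 3.159. Reject H₀. At least one mean differs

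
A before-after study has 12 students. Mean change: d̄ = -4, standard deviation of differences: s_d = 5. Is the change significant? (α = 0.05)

t = d̄/(s_d/√n) = -4/(5/√12) = -2.771. df = 11, critical t = ±2.201. Reject H₀.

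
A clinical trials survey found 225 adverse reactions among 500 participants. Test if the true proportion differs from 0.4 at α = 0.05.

p̂ = 0.45, p₀ = 0.4. z = (p̂ - p₀)/√(p₀(1-p₀)/n) = 2.282. Critical: ±1.96. Reject H₀.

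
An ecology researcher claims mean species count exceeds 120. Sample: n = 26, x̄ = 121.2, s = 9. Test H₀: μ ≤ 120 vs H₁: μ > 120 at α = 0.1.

t = (121.2 - 120)/(9/√26) = 0.68, df = 25. Critical t = 1.316. Fail to reject H₀.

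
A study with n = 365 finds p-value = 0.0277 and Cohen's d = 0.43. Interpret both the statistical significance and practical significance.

Statistically significant (p = 0.0277 < 0.05). Cohen's d = 0.43 indicates a small effect size. Both statistical and practical significance should be considered.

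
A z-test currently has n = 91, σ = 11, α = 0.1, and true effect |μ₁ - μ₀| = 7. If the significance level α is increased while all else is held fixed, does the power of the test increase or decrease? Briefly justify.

Power increases: a larger α lowers the critical value, so more of the H₁ sampling distribution falls in the rejection region.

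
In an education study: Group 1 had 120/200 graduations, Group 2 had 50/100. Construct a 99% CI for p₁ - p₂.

p̂₁ = 0.6, p̂₂ = 0.5. Difference = 0.1. CI = (-0.057, 0.257)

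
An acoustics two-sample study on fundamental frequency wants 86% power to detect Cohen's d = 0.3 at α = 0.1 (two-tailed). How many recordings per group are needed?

z_{α/2} = 1.645, z_β = Φ⁻¹(0.86) = 1.08. For small effect (d = 0.3): n per group = 2(z_{α/2} + z_β)²/d² = 2(1.645 + 1.08)²/0.3² = 165.01 → 166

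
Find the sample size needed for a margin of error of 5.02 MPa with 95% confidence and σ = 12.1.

n = (z*σ/E)² = (1.96×12.1/5.02)² = 22.3 → n = 23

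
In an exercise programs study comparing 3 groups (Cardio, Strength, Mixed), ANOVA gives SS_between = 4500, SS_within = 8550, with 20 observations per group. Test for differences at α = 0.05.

df_between = 2, df_within = 57. F = MS_between/MS_within = 2250.0/150.0 = 15.0. F_crit ≈ 3.159. Reject H₀. At least one mean differs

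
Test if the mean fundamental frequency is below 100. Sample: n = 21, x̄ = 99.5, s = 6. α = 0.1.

t = (99.5 - 100)/(6/√21) = -0.382, df = 20. Critical t = -1.325. Fail to reject H₀.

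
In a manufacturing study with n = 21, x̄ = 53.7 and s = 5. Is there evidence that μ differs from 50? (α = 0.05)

t = (x̄ - μ₀)/(s/√n) = (53.7 - 50)/(5/√21) = 3.391. df = 20, critical t = ±2.086. Reject H₀.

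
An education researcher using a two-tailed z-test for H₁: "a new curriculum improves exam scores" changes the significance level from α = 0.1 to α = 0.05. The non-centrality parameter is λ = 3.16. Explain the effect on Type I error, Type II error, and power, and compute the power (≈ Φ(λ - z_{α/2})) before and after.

Decreasing α from 0.1 to 0.05:
• Type I error rate decreases (α is the Type I rate by definition).
• Critical value moves from z_{α/2} = 1.645 to 1.96, so power = Φ(λ - z_{α/2}) goes from Φ(3.16 - 1.645) = 0.935 to Φ(3.16 - 1.96) = 0.885.
• Type II error rate β = 1 - power therefore increases (0.065 → 0.115).
Appropriate when false positives are costly — here, adopting a curriculum that gives no real benefit — disruption for nothing.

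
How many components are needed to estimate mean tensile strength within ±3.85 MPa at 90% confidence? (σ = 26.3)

n = (z*σ/E)² = (1.645×26.3/3.85)² = 126.3 → n = 127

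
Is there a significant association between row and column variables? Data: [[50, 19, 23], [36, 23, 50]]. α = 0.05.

χ² = 11.289. df = 2, critical = 5.991. Reject H₀. Variables are dependent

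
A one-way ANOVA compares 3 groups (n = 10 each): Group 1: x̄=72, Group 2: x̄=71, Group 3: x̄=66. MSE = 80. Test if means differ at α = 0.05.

Grand mean = 69.67. SS_between = 206.67, MS_between = 103.33. F = 1.292, F_crit ≈ 3.354. Fail to reject H₀.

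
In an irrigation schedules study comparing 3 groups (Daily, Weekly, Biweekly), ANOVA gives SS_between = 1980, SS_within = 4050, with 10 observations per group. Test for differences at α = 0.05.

df_between = 2, df_within = 27. F = MS_between/MS_within = 990.0/150.0 = 6.6. F_crit ≈ 3.354. Reject H₀. At least one mean differs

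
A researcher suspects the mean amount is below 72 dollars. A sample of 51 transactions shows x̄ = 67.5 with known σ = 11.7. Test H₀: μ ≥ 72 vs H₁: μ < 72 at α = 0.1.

z = -2.747. Critical value: -1.28. Reject H₀.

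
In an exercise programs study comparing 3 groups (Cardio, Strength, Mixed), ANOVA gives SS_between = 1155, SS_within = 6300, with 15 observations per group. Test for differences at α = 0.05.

df_between = 2, df_within = 42. F = MS_between/MS_within = 577.5/150.0 = 3.85. F_crit ≈ 3.22. Reject H₀. At least one mean differs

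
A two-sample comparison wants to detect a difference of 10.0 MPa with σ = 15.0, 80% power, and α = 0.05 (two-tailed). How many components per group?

n per group = 2(z_α/2 + z_β)²σ²/d² = 2×(1.96 + 0.84)²×15.0²/10.0² = 35.3 → n = 36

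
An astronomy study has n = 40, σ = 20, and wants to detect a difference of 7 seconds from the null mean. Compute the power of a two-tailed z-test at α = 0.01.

SE = σ/√n = 20/√40 = 3.162. Non-centrality λ = d/SE = 7/3.162 = 2.214. Power ≈ Φ(λ - z_{α/2}) = Φ(2.214 - 2.576) = Φ(-0.362) = 0.359.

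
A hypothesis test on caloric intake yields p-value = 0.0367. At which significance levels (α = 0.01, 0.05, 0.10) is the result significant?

p = 0.0367. Significant at: α = 0.05, 0.1.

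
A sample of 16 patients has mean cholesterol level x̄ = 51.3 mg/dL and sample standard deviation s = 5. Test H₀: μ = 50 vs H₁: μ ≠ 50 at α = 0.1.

t = (x̄ - μ₀)/(s/√n) = (51.3 - 50)/(5/√16) = 1.04. df = 15, critical t = ±1.753. Fail to reject H₀.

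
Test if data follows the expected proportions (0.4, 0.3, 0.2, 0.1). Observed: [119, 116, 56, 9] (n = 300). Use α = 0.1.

Expected: [120.0, 90.0, 60.0, 30.0]. χ² = 22.486. df = 3, critical = 6.251. Reject H₀.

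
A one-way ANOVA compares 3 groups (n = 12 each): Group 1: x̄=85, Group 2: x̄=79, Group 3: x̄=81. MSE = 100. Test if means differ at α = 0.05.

Grand mean = 81.67. SS_between = 224.0, MS_between = 112.0. F = 1.12, F_crit ≈ 3.285. Fail to reject H₀.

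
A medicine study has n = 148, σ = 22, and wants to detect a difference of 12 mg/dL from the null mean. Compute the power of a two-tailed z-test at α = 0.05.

SE = σ/√n = 22/√148 = 1.808. Non-centrality λ = d/SE = 12/1.808 = 6.636. Power ≈ Φ(λ - z_{α/2}) = Φ(6.636 - 1.96) = Φ(4.676) = 1.0.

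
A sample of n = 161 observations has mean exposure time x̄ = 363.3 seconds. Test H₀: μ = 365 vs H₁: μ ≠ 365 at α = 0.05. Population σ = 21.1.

z = (x̄ - μ₀)/(σ/√n) = (363.3 - 365)/(21.1/√161) = -1.022. Critical value: ±1.96. Since |-1.022| ≤ 1.96, Fail to reject H₀.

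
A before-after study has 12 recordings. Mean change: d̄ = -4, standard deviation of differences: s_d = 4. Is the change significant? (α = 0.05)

t = d̄/(s_d/√n) = -4/(4/√12) = -3.464. df = 11, critical t = ±2.201. Reject H₀.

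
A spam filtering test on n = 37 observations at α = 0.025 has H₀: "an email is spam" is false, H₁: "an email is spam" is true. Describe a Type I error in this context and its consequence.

Type I error: rejecting H₀ when it is true — concluding that an email is spam when in fact it is not. Consequence: a legitimate email is sent to the spam folder and the user misses it.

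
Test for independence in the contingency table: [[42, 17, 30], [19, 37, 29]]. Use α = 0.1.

χ² = 16.013. df = 2, critical = 4.605. Reject H₀. Variables are dependent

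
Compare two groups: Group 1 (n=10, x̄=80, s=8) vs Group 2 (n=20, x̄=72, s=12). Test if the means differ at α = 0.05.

Pooled sp = 10.88. t = 1.899, df = 28. Critical t = ±2.048. Fail to reject H₀.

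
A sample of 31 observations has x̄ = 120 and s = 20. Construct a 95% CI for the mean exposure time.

CI = x̄ ± t*(s/√n) = 120 ± 2.042(20/√31) = (112.66, 127.34)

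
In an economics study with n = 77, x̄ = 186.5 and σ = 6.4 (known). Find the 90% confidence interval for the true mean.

CI = x̄ ± z*(σ/√n) = 186.5 ± 1.645(6.4/√77) = 186.5 ± 1.2 = (185.3, 187.7)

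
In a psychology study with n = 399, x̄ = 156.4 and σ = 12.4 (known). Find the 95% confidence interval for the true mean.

CI = x̄ ± z*(σ/√n) = 156.4 ± 1.96(12.4/√399) = 156.4 ± 1.22 = (155.18, 157.62)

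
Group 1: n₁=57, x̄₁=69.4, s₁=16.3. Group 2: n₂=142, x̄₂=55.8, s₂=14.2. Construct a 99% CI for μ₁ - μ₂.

Difference = 13.6. SE = √(16.3²/57 + 14.2²/142) = 2.466. CI = (7.25, 19.95)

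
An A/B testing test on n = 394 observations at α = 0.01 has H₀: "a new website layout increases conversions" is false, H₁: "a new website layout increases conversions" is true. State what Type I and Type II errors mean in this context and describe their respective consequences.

Type I (false positive): concluding that a new website layout increases conversions when it is not — rolling out a layout that doesn't actually help — wasted engineering effort. Type II (false negative): failing to conclude that a new website layout increases conversions when it is — discarding a layout that would have improved conversions — lost revenue. Which is costlier depends on domain priorities and is a judgement call rather than a statistical fact.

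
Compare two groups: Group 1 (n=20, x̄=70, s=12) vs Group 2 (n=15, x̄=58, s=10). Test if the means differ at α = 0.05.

Pooled sp = 11.2. t = 3.138, df = 33. Critical t = ±2.035. Reject H₀.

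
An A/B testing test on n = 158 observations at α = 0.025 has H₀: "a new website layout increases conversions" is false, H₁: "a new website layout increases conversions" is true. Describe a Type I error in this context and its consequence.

Type I error: rejecting H₀ when it is true — concluding that a new website layout increases conversions when in fact it is not. Consequence: rolling out a layout that doesn't actually help — wasted engineering effort.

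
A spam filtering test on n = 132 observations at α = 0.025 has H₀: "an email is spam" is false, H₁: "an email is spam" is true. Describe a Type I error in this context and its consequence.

Type I error: rejecting H₀ when it is true — concluding that an email is spam when in fact it is not. Consequence: a legitimate email is sent to the spam folder and the user misses it.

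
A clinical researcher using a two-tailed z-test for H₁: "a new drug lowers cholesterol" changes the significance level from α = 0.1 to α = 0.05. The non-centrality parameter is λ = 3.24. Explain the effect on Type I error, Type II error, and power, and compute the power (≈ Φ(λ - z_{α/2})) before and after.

Decreasing α from 0.1 to 0.05:
• Type I error rate decreases (α is the Type I rate by definition).
• Critical value moves from z_{α/2} = 1.645 to 1.96, so power = Φ(λ - z_{α/2}) goes from Φ(3.24 - 1.645) = 0.945 to Φ(3.24 - 1.96) = 0.9.
• Type II error rate β = 1 - power therefore increases (0.055 → 0.1).
Appropriate when false positives are costly — here, approving an ineffective drug — patients take a useless medication and may skip effective alternatives.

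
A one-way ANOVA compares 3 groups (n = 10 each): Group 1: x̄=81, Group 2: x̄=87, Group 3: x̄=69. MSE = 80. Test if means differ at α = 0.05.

Grand mean = 79.0. SS_between = 1680.0, MS_between = 840.0. F = 10.5, F_crit ≈ 3.354. Reject H₀.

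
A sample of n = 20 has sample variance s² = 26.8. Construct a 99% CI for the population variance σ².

df = 19. χ²_{0.005} = 38.582, χ²_{0.995} = 6.844. CI for σ² = ((n-1)s²/χ²_{α/2}, (n-1)s²/χ²_{1-α/2}) = (19·26.8/38.582, 19·26.8/6.844) = (13.2, 74.4)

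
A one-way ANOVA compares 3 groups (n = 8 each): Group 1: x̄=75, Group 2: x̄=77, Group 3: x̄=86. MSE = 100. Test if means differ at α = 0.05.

Grand mean = 79.33. SS_between = 549.33, MS_between = 274.67. F = 2.747, F_crit ≈ 3.467. Fail to reject H₀.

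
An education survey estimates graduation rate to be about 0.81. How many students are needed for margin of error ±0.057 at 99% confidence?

n = z²p(1-p)/E² = 2.576²×0.81×0.19/0.057² = 314.3 → n = 315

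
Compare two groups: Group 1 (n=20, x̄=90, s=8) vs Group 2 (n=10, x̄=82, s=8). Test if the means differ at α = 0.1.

Pooled sp = 8.0. t = 2.582, df = 28. Critical t = ±1.701. Reject H₀.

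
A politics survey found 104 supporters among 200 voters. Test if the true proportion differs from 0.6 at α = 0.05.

p̂ = 0.52, p₀ = 0.6. z = (p̂ - p₀)/√(p₀(1-p₀)/n) = -2.309. Critical: ±1.96. Reject H₀.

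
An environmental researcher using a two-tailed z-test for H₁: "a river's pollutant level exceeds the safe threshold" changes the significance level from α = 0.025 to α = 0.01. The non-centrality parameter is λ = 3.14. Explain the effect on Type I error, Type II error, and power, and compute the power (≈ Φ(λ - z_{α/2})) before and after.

Decreasing α from 0.025 to 0.01:
• Type I error rate decreases (α is the Type I rate by definition).
• Critical value moves from z_{α/2} = 2.241 to 2.576, so power = Φ(λ - z_{α/2}) goes from Φ(3.14 - 2.241) = 0.816 to Φ(3.14 - 2.576) = 0.714.
• Type II error rate β = 1 - power therefore increases (0.184 → 0.286).
Appropriate when false positives are costly — here, shutting down a compliant factory unnecessarily.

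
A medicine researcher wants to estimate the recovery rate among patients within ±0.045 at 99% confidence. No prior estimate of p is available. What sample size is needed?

Conservative approach: use p = 0.5 (maximizes p(1-p) = 0.25). n = z²(0.25)/E² = 2.576²×0.25/0.045² = 819.2 → n = 820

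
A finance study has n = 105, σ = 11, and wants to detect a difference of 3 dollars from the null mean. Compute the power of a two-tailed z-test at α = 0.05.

SE = σ/√n = 11/√105 = 1.073. Non-centrality λ = d/SE = 3/1.073 = 2.795. Power ≈ Φ(λ - z_{α/2}) = Φ(2.795 - 1.96) = Φ(0.835) = 0.798.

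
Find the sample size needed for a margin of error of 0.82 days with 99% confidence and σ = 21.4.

n = (z*σ/E)² = (2.576×21.4/0.82)² = 4519.5 → n = 4520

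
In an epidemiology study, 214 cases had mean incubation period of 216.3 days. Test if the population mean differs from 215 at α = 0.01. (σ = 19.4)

z = (x̄ - μ₀)/(σ/√n) = (216.3 - 215)/(19.4/√214) = 0.98. Critical value: ±2.576. Since |0.98| ≤ 2.576, Fail to reject H₀.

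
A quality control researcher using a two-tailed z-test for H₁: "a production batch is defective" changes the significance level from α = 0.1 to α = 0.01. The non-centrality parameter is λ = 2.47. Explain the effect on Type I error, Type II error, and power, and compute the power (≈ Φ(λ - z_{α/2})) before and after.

Decreasing α from 0.1 to 0.01:
• Type I error rate decreases (α is the Type I rate by definition).
• Critical value moves from z_{α/2} = 1.645 to 2.576, so power = Φ(λ - z_{α/2}) goes from Φ(2.47 - 1.645) = 0.795 to Φ(2.47 - 2.576) = 0.458.
• Type II error rate β = 1 - power therefore increases (0.205 → 0.542).
Appropriate when false positives are costly — here, scrapping a good batch — wasted material and cost for no reason.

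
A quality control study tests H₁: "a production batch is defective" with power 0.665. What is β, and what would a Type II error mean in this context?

β = 1 - power = 1 - 0.665 = 0.335. A Type II error is failing to reject H₀ when H₀ is false (false negative) — here, failing to conclude that a production batch is defective when in fact it is true. Consequence: shipping a defective batch — faulty products reach customers.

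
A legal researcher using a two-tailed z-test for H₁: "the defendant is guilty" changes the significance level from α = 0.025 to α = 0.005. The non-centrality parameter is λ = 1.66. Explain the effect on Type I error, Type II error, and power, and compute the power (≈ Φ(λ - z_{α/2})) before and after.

Decreasing α from 0.025 to 0.005:
• Type I error rate decreases (α is the Type I rate by definition).
• Critical value moves from z_{α/2} = 2.241 to 2.807, so power = Φ(λ - z_{α/2}) goes from Φ(1.66 - 2.241) = 0.281 to Φ(1.66 - 2.807) = 0.126.
• Type II error rate β = 1 - power therefore increases (0.719 → 0.874).
Appropriate when false positives are costly — here, convicting an innocent person.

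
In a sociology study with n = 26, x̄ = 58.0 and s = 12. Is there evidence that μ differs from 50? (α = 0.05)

t = (x̄ - μ₀)/(s/√n) = (58.0 - 50)/(12/√26) = 3.399. df = 25, critical t = ±2.06. Reject H₀.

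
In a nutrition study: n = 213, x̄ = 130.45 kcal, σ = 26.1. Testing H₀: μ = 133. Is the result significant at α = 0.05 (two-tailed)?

z = (130.45 - 133)/(26.1/√213) = -1.426. Since |z| ≤ 1.96, not significant at α = 0.05.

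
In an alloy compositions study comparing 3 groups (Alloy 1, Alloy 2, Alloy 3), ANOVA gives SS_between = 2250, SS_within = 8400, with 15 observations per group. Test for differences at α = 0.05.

df_between = 2, df_within = 42. F = MS_between/MS_within = 1125.0/200.0 = 5.625. F_crit ≈ 3.22. Reject H₀. At least one mean differs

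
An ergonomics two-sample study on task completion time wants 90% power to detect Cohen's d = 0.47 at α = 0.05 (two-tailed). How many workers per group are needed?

z_{α/2} = 1.96, z_β = Φ⁻¹(0.9) = 1.282. For small effect (d = 0.47): n per group = 2(z_{α/2} + z_β)²/d² = 2(1.96 + 1.282)²/0.47² = 95.2 → 96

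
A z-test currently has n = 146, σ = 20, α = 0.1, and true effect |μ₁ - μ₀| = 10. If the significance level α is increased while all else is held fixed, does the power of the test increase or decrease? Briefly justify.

Power increases: a larger α lowers the critical value, so more of the H₁ sampling distribution falls in the rejection region.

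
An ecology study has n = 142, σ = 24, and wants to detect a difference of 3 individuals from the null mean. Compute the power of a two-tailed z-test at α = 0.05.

SE = σ/√n = 24/√142 = 2.014. Non-centrality λ = d/SE = 3/2.014 = 1.49. Power ≈ Φ(λ - z_{α/2}) = Φ(1.49 - 1.96) = Φ(-0.47) = 0.319.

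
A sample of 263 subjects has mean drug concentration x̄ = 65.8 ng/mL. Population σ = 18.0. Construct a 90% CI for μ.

CI = x̄ ± z*(σ/√n) = 65.8 ± 1.645(18.0/√263) = 65.8 ± 1.83 = (63.97, 67.63)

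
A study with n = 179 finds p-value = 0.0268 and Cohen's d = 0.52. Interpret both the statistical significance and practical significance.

Statistically significant (p = 0.0268 < 0.05). Cohen's d = 0.52 indicates a medium effect size. Both statistical and practical significance should be considered.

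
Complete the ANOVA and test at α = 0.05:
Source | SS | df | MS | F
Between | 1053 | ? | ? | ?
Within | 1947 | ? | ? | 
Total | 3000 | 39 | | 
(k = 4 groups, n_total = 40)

df_between = 3, df_within = 36. MS_between = 351.0, MS_within = 54.08. F = 6.49, F_crit ≈ 2.866. Reject H₀.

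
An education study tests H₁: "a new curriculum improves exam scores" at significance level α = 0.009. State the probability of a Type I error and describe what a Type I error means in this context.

P(Type I error) = α = 0.009. A Type I error is rejecting H₀ when H₀ is actually true (false positive) — here, concluding that a new curriculum improves exam scores when in fact this is not the case. Consequence: adopting a curriculum that gives no real benefit — disruption for nothing.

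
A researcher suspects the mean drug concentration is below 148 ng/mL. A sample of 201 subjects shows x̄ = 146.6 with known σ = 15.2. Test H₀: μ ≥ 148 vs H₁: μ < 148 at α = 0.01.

z = -1.306. Critical value: -2.33. Fail to reject H₀.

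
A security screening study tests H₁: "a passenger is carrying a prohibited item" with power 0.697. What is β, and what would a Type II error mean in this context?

β = 1 - power = 1 - 0.697 = 0.303. A Type II error is failing to reject H₀ when H₀ is false (false negative) — here, failing to conclude that a passenger is carrying a prohibited item when in fact it is true. Consequence: letting a prohibited item through — security breach.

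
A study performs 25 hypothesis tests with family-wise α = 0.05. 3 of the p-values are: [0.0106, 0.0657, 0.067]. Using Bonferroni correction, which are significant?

Bonferroni α = 0.05/25 = 0.002. None of the given p-values are significant.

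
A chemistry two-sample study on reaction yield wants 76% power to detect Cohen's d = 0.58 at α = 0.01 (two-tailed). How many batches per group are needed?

z_{α/2} = 2.576, z_β = Φ⁻¹(0.76) = 0.706. For medium effect (d = 0.58): n per group = 2(z_{α/2} + z_β)²/d² = 2(2.576 + 0.706)²/0.58² = 64.04 → 65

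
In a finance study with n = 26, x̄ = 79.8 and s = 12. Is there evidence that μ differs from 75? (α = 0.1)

t = (x̄ - μ₀)/(s/√n) = (79.8 - 75)/(12/√26) = 2.04. df = 25, critical t = ±1.708. Reject H₀.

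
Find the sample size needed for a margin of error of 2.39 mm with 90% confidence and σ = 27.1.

n = (z*σ/E)² = (1.645×27.1/2.39)² = 347.9 → n = 348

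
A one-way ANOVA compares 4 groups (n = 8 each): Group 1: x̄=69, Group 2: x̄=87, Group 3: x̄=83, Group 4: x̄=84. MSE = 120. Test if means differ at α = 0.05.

Grand mean = 80.75. SS_between = 1542.0, MS_between = 514.0. F = 4.283, F_crit ≈ 2.947. Reject H₀.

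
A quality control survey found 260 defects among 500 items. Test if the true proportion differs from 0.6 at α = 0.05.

p̂ = 0.52, p₀ = 0.6. z = (p̂ - p₀)/√(p₀(1-p₀)/n) = -3.651. Critical: ±1.96. Reject H₀.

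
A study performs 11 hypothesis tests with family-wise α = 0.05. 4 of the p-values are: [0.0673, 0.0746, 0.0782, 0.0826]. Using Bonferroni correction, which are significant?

Bonferroni α = 0.05/11 = 0.00455. None of the given p-values are significant.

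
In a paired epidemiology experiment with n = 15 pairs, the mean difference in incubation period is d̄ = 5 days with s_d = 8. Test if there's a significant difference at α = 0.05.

t = d̄/(s_d/√n) = 5/(8/√15) = 2.421. df = 14, critical t = ±2.145. Reject H₀.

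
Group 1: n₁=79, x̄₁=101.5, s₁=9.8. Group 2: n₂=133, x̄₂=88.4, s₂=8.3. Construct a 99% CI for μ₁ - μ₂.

Difference = 13.1. SE = √(9.8²/79 + 8.3²/133) = 1.317. CI = (9.71, 16.49)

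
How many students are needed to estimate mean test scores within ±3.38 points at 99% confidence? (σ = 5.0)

n = (z*σ/E)² = (2.576×5.0/3.38)² = 14.5 → n = 15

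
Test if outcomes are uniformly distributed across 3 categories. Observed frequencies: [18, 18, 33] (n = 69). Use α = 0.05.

Expected = 23 each. χ² = Σ(O-E)²/E = 6.522. df = 2, critical value = 5.991. Reject H₀.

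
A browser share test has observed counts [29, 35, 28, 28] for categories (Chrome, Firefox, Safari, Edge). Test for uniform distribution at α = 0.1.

Expected = 30 each. χ² = Σ(O-E)²/E = 1.133. df = 3, critical value = 6.251. Fail to reject H₀.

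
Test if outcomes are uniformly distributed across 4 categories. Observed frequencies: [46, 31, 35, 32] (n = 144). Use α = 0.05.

Expected = 36 each. χ² = Σ(O-E)²/E = 3.944. df = 3, critical value = 7.815. Fail to reject H₀.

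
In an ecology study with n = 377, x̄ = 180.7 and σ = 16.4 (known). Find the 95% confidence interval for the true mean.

CI = x̄ ± z*(σ/√n) = 180.7 ± 1.96(16.4/√377) = 180.7 ± 1.66 = (179.04, 182.36)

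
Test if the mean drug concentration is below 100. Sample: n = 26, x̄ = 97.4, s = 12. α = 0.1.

t = (97.4 - 100)/(12/√26) = -1.105, df = 25. Critical t = -1.316. Fail to reject H₀.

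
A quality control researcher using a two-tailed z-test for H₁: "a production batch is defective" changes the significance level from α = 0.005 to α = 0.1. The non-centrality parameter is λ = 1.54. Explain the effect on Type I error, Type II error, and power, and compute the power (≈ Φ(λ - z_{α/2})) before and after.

Increasing α from 0.005 to 0.1:
• Type I error rate increases (α is the Type I rate by definition).
• Critical value moves from z_{α/2} = 2.807 to 1.645, so power = Φ(λ - z_{α/2}) goes from Φ(1.54 - 2.807) = 0.103 to Φ(1.54 - 1.645) = 0.458.
• Type II error rate β = 1 - power therefore decreases (0.897 → 0.542).
Appropriate when false negatives are costly — here, shipping a defective batch — faulty products reach customers.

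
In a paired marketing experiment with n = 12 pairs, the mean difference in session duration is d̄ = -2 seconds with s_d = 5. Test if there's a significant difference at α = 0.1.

t = d̄/(s_d/√n) = -2/(5/√12) = -1.386. df = 11, critical t = ±1.796. Fail to reject H₀.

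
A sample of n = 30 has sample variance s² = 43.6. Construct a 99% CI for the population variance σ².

df = 29. χ²_{0.005} = 52.336, χ²_{0.995} = 13.121. CI for σ² = ((n-1)s²/χ²_{α/2}, (n-1)s²/χ²_{1-α/2}) = (29·43.6/52.336, 29·43.6/13.121) = (24.16, 96.36)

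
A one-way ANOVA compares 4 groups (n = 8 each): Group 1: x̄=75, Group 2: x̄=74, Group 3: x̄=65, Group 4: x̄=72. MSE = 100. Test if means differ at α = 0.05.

Grand mean = 71.5. SS_between = 488.0, MS_between = 162.67. F = 1.627, F_crit ≈ 2.947. Fail to reject H₀.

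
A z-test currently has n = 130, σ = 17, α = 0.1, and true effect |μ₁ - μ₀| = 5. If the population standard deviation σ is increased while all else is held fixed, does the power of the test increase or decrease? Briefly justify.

Power decreases: a larger σ inflates the standard error σ/√n, pulling the sampling distribution under H₁ back toward the critical value.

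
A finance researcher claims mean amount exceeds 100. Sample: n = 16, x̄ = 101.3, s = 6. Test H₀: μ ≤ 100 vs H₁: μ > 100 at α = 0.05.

t = (101.3 - 100)/(6/√16) = 0.867, df = 15. Critical t = 1.753. Fail to reject H₀.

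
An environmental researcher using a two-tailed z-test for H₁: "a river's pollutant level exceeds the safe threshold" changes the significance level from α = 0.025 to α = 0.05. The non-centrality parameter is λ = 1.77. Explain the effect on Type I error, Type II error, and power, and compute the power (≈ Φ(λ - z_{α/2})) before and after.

Increasing α from 0.025 to 0.05:
• Type I error rate increases (α is the Type I rate by definition).
• Critical value moves from z_{α/2} = 2.241 to 1.96, so power = Φ(λ - z_{α/2}) goes from Φ(1.77 - 2.241) = 0.319 to Φ(1.77 - 1.96) = 0.425.
• Type II error rate β = 1 - power therefore decreases (0.681 → 0.575).
Appropriate when false negatives are costly — here, allowing unsafe pollution to continue.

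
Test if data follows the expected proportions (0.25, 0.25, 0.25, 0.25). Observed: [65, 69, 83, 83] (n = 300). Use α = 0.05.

Expected: [75.0, 75.0, 75.0, 75.0]. χ² = 3.52. df = 3, critical = 7.815. Fail to reject H₀.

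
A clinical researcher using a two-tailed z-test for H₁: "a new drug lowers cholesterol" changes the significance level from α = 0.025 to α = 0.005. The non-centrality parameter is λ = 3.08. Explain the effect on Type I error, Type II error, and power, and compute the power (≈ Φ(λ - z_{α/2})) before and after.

Decreasing α from 0.025 to 0.005:
• Type I error rate decreases (α is the Type I rate by definition).
• Critical value moves from z_{α/2} = 2.241 to 2.807, so power = Φ(λ - z_{α/2}) goes from Φ(3.08 - 2.241) = 0.799 to Φ(3.08 - 2.807) = 0.608.
• Type II error rate β = 1 - power therefore increases (0.201 → 0.392).
Appropriate when false positives are costly — here, approving an ineffective drug — patients take a useless medication and may skip effective alternatives.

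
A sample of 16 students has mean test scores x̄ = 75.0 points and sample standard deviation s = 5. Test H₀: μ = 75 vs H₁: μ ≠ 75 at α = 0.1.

t = (x̄ - μ₀)/(s/√n) = (75.0 - 75)/(5/√16) = 0.0. df = 15, critical t = ±1.753. Fail to reject H₀.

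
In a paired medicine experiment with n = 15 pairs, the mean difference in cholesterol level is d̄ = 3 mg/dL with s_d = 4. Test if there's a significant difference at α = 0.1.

t = d̄/(s_d/√n) = 3/(4/√15) = 2.905. df = 14, critical t = ±1.761. Reject H₀.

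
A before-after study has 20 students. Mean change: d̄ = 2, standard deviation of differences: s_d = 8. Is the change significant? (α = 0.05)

t = d̄/(s_d/√n) = 2/(8/√20) = 1.118. df = 19, critical t = ±2.093. Fail to reject H₀.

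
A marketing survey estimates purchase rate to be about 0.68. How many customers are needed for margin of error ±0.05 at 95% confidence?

n = z²p(1-p)/E² = 1.96²×0.68×0.32/0.05² = 334.4 → n = 335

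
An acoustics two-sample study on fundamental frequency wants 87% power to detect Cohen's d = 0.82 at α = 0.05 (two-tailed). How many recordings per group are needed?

z_{α/2} = 1.96, z_β = Φ⁻¹(0.87) = 1.126. For large effect (d = 0.82): n per group = 2(z_{α/2} + z_β)²/d² = 2(1.96 + 1.126)²/0.82² = 28.3 → 29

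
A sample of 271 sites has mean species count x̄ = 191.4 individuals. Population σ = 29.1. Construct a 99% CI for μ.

CI = x̄ ± z*(σ/√n) = 191.4 ± 2.576(29.1/√271) = 191.4 ± 4.55 = (186.85, 195.95)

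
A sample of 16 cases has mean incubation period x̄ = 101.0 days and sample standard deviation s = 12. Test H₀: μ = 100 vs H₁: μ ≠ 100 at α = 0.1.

t = (x̄ - μ₀)/(s/√n) = (101.0 - 100)/(12/√16) = 0.333. df = 15, critical t = ±1.753. Fail to reject H₀.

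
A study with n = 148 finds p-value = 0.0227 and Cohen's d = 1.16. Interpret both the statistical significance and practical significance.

Statistically significant (p = 0.0227 < 0.05). Cohen's d = 1.16 indicates a large effect size. Both statistical and practical significance should be considered.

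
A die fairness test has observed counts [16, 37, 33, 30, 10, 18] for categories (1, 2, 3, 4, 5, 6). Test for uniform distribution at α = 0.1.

Expected = 24 each. χ² = Σ(O-E)²/E = 24.25. df = 5, critical value = 9.236. Reject H₀.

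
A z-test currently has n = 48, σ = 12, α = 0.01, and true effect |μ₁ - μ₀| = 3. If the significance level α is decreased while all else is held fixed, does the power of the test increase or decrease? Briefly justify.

Power decreases: a smaller α raises the critical value, so less of the H₁ sampling distribution falls in the rejection region.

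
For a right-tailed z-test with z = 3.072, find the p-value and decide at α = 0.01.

p = P(Z > 3.072) = 1 - Φ(3.072) ≈ 0.0011. Since p < 0.01, reject H₀ (significant) at α = 0.01.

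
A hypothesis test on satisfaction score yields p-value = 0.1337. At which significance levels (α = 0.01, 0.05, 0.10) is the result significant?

p = 0.1337. Not significant at any of the given levels.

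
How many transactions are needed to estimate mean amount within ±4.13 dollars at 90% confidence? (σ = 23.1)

n = (z*σ/E)² = (1.645×23.1/4.13)² = 84.7 → n = 85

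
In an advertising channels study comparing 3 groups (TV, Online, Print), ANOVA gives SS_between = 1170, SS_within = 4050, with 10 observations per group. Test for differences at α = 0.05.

df_between = 2, df_within = 27. F = MS_between/MS_within = 585.0/150.0 = 3.9. F_crit ≈ 3.354. Reject H₀. At least one mean differs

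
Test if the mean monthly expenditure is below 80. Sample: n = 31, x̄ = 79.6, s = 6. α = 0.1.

t = (79.6 - 80)/(6/√31) = -0.371, df = 30. Critical t = -1.31. Fail to reject H₀.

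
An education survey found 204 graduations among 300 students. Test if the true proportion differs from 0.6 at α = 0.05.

p̂ = 0.68, p₀ = 0.6. z = (p̂ - p₀)/√(p₀(1-p₀)/n) = 2.828. Critical: ±1.96. Reject H₀.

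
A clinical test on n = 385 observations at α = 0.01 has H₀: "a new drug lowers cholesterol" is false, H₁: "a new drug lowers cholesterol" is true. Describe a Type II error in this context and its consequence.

Type II error: failing to reject H₀ when it is false — concluding that a new drug lowers cholesterol is not supported when in fact it is. Consequence: shelving an effective drug — patients miss out on a treatment that would have helped.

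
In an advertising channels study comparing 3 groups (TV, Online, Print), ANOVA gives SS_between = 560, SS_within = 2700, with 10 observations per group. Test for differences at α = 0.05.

df_between = 2, df_within = 27. F = MS_between/MS_within = 280.0/100.0 = 2.8. F_crit ≈ 3.354. Fail to reject H₀.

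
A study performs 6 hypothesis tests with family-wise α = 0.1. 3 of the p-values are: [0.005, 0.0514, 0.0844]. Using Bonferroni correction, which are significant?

Bonferroni α = 0.1/6 = 0.01667. Significant p-values: [0.005]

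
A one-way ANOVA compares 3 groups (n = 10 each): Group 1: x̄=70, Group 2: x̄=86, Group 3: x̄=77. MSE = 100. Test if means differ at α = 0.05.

Grand mean = 77.67. SS_between = 1286.67, MS_between = 643.33. F = 6.433, F_crit ≈ 3.354. Reject H₀.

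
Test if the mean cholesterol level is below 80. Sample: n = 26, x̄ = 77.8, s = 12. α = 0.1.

t = (77.8 - 80)/(12/√26) = -0.935, df = 25. Critical t = -1.316. Fail to reject H₀.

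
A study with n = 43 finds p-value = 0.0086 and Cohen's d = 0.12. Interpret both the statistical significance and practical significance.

Statistically significant (p = 0.0086 < 0.05). Cohen's d = 0.12 indicates a very small effect size. Both statistical and practical significance should be considered.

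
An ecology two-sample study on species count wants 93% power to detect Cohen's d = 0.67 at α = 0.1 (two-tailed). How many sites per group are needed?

z_{α/2} = 1.645, z_β = Φ⁻¹(0.93) = 1.476. For medium effect (d = 0.67): n per group = 2(z_{α/2} + z_β)²/d² = 2(1.645 + 1.476)²/0.67² = 43.4 → 44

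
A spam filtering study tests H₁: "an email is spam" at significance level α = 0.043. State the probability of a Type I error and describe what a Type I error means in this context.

P(Type I error) = α = 0.043. A Type I error is rejecting H₀ when H₀ is actually true (false positive) — here, concluding that an email is spam when in fact this is not the case. Consequence: a legitimate email is sent to the spam folder and the user misses it.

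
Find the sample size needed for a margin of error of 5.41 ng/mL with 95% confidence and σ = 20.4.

n = (z*σ/E)² = (1.96×20.4/5.41)² = 54.6 → n = 55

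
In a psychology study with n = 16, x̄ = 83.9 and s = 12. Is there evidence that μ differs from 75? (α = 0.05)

t = (x̄ - μ₀)/(s/√n) = (83.9 - 75)/(12/√16) = 2.967. df = 15, critical t = ±2.131. Reject H₀.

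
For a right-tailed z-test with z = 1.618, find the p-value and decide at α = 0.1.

p = P(Z > 1.618) = 1 - Φ(1.618) ≈ 0.0528. Since p < 0.1, reject H₀ (significant) at α = 0.1.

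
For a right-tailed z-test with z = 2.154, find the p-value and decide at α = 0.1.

p = P(Z > 2.154) = 1 - Φ(2.154) ≈ 0.0156. Since p < 0.1, reject H₀ (significant) at α = 0.1.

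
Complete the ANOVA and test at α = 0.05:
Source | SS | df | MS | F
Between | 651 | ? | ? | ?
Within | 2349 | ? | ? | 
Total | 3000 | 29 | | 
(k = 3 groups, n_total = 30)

df_between = 2, df_within = 27. MS_between = 325.5, MS_within = 87.0. F = 3.741, F_crit ≈ 3.354. Reject H₀.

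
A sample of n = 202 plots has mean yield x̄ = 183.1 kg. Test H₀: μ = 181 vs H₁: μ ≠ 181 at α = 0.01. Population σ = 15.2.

z = (x̄ - μ₀)/(σ/√n) = (183.1 - 181)/(15.2/√202) = 1.964. Critical value: ±2.576. Since |1.964| ≤ 2.576, Fail to reject H₀.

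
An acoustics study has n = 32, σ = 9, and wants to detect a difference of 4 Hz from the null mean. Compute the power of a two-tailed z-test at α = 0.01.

SE = σ/√n = 9/√32 = 1.591. Non-centrality λ = d/SE = 4/1.591 = 2.514. Power ≈ Φ(λ - z_{α/2}) = Φ(2.514 - 2.576) = Φ(-0.062) = 0.475.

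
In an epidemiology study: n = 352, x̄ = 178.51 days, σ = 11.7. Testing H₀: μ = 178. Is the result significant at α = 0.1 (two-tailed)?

z = (178.51 - 178)/(11.7/√352) = 0.818. Since |z| ≤ 1.645, not significant at α = 0.1.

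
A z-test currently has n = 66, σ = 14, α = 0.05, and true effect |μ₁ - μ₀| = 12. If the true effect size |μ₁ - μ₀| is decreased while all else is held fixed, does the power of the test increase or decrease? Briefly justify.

Power decreases: a smaller true effect decreases the non-centrality λ = |μ₁ - μ₀|/(σ/√n).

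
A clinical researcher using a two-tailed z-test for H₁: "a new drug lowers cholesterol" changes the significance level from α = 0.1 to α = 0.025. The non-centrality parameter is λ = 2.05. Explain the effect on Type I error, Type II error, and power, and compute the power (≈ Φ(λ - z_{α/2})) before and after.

Decreasing α from 0.1 to 0.025:
• Type I error rate decreases (α is the Type I rate by definition).
• Critical value moves from z_{α/2} = 1.645 to 2.241, so power = Φ(λ - z_{α/2}) goes from Φ(2.05 - 1.645) = 0.657 to Φ(2.05 - 2.241) = 0.424.
• Type II error rate β = 1 - power therefore increases (0.343 → 0.576).
Appropriate when false positives are costly — here, approving an ineffective drug — patients take a useless medication and may skip effective alternatives.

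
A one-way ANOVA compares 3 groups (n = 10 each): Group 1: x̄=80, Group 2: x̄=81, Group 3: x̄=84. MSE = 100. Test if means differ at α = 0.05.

Grand mean = 81.67. SS_between = 86.67, MS_between = 43.33. F = 0.433, F_crit ≈ 3.354. Fail to reject H₀.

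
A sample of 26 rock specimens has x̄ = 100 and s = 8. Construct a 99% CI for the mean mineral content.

CI = x̄ ± t*(s/√n) = 100 ± 2.787(8/√26) = (95.63, 104.37)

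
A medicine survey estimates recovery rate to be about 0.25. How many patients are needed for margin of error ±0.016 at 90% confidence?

n = z²p(1-p)/E² = 1.645²×0.25×0.75/0.016² = 1982.0 → n = 1982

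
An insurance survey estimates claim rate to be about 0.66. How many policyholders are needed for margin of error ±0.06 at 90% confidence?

n = z²p(1-p)/E² = 1.645²×0.66×0.34/0.06² = 168.7 → n = 169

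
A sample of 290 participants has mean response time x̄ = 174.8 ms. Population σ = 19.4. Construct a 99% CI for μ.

CI = x̄ ± z*(σ/√n) = 174.8 ± 2.576(19.4/√290) = 174.8 ± 2.93 = (171.87, 177.73)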